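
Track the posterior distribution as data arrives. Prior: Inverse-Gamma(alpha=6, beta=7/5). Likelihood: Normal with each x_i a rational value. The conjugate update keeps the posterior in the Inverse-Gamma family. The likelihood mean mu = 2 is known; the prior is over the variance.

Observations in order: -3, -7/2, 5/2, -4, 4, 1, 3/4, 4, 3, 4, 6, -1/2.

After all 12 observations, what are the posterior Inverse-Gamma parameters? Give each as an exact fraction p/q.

obs 1: x=-3 → posterior Inverse-Gamma(13/2, 139/10)
obs 2: x=-7/2 → posterior Inverse-Gamma(7, 1161/40)
obs 3: x=5/2 → posterior Inverse-Gamma(15/2, 583/20)
obs 4: x=-4 → posterior Inverse-Gamma(8, 943/20)
obs 5: x=4 → posterior Inverse-Gamma(17/2, 983/20)
obs 6: x=1 → posterior Inverse-Gamma(9, 993/20)
obs 7: x=3/4 → posterior Inverse-Gamma(19/2, 8069/160)
obs 8: x=4 → posterior Inverse-Gamma(10, 8389/160)
obs 9: x=3 → posterior Inverse-Gamma(21/2, 8469/160)
obs 10: x=4 → posterior Inverse-Gamma(11, 8789/160)
obs 11: x=6 → posterior Inverse-Gamma(23/2, 10069/160)
obs 12: x=-1/2 → posterior Inverse-Gamma(12, 10569/160)

alpha=12, beta=10569/160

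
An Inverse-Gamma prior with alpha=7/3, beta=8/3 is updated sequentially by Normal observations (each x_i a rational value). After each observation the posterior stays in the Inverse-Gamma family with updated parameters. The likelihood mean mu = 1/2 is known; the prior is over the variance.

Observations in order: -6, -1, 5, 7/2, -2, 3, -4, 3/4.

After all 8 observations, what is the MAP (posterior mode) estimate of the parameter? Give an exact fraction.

obs 1: x=-6 → posterior Inverse-Gamma(17/6, 571/24)
obs 2: x=-1 → posterior Inverse-Gamma(10/3, 299/12)
obs 3: x=5 → posterior Inverse-Gamma(23/6, 841/24)
obs 4: x=7/2 → posterior Inverse-Gamma(13/3, 949/24)
obs 5: x=-2 → posterior Inverse-Gamma(29/6, 128/3)
obs 6: x=3 → posterior Inverse-Gamma(16/3, 1099/24)
obs 7: x=-4 → posterior Inverse-Gamma(35/6, 671/12)
obs 8: x=3/4 → posterior Inverse-Gamma(19/3, 5371/96)

5371/704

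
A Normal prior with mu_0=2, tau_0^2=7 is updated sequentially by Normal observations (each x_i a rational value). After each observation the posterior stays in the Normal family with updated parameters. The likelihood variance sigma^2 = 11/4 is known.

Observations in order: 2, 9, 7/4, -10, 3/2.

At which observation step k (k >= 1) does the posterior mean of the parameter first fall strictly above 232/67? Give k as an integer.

obs 1: x=2 → posterior Normal(2, 77/39)
obs 2: x=9 → posterior Normal(330/67, 77/67)
obs 3: x=7/4 → posterior Normal(379/95, 77/95)
obs 4: x=-10 → posterior Normal(33/41, 77/123)
obs 5: x=3/2 → posterior Normal(141/151, 77/151)

k = 2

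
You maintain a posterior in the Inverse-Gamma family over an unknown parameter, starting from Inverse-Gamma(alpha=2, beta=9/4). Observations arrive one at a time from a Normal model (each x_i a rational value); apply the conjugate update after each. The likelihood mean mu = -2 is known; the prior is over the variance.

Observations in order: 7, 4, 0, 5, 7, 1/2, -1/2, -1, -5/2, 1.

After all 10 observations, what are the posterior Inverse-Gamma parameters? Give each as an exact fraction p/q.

alpha=7, beta=1097/8

obs 1: x=7 → posterior Inverse-Gamma(5/2, 171/4)
obs 2: x=4 → posterior Inverse-Gamma(3, 243/4)
obs 3: x=0 → posterior Inverse-Gamma(7/2, 251/4)
obs 4: x=5 → posterior Inverse-Gamma(4, 349/4)
obs 5: x=7 → posterior Inverse-Gamma(9/2, 511/4)
obs 6: x=1/2 → posterior Inverse-Gamma(5, 1047/8)
obs 7: x=-1/2 → posterior Inverse-Gamma(11/2, 132)
obs 8: x=-1 → posterior Inverse-Gamma(6, 265/2)
obs 9: x=-5/2 → posterior Inverse-Gamma(13/2, 1061/8)
obs 10: x=1 → posterior Inverse-Gamma(7, 1097/8)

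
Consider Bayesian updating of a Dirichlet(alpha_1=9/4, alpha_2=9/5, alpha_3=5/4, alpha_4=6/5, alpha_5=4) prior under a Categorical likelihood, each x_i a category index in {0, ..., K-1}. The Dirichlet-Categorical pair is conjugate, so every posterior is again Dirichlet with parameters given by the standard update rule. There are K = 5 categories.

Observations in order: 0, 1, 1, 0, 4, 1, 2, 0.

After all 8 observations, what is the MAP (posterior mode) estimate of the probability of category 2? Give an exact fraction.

5/54

obs 1: x=0 → posterior Dirichlet(13/4, 9/5, 5/4, 6/5, 4)
obs 2: x=1 → posterior Dirichlet(13/4, 14/5, 5/4, 6/5, 4)
obs 3: x=1 → posterior Dirichlet(13/4, 19/5, 5/4, 6/5, 4)
obs 4: x=0 → posterior Dirichlet(17/4, 19/5, 5/4, 6/5, 4)
obs 5: x=4 → posterior Dirichlet(17/4, 19/5, 5/4, 6/5, 5)
obs 6: x=1 → posterior Dirichlet(17/4, 24/5, 5/4, 6/5, 5)
obs 7: x=2 → posterior Dirichlet(17/4, 24/5, 9/4, 6/5, 5)
obs 8: x=0 → posterior Dirichlet(21/4, 24/5, 9/4, 6/5, 5)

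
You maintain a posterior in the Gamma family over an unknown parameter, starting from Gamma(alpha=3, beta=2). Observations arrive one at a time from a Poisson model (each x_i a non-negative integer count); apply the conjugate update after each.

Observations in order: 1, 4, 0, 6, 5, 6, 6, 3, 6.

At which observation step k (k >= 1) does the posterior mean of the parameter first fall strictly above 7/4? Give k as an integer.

obs 1: x=1 → posterior Gamma(4, 3)
obs 2: x=4 → posterior Gamma(8, 4)
obs 3: x=0 → posterior Gamma(8, 5)
obs 4: x=6 → posterior Gamma(14, 6)
obs 5: x=5 → posterior Gamma(19, 7)
obs 6: x=6 → posterior Gamma(25, 8)
obs 7: x=6 → posterior Gamma(31, 9)
obs 8: x=3 → posterior Gamma(34, 10)
obs 9: x=6 → posterior Gamma(40, 11)

k = 2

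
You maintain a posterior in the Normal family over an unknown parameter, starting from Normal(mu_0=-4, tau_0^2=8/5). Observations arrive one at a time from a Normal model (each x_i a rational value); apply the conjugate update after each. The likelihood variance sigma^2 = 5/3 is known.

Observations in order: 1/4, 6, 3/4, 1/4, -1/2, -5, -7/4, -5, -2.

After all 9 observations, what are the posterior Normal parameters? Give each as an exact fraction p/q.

mu_0=-268/241, tau_0^2=40/241

obs 1: x=1/4 → posterior Normal(-94/49, 40/49)
obs 2: x=6 → posterior Normal(50/73, 40/73)
obs 3: x=3/4 → posterior Normal(68/97, 40/97)
obs 4: x=1/4 → posterior Normal(74/121, 40/121)
obs 5: x=-1/2 → posterior Normal(62/145, 8/29)
obs 6: x=-5 → posterior Normal(-58/169, 40/169)
obs 7: x=-7/4 → posterior Normal(-100/193, 40/193)
obs 8: x=-5 → posterior Normal(-220/217, 40/217)
obs 9: x=-2 → posterior Normal(-268/241, 40/241)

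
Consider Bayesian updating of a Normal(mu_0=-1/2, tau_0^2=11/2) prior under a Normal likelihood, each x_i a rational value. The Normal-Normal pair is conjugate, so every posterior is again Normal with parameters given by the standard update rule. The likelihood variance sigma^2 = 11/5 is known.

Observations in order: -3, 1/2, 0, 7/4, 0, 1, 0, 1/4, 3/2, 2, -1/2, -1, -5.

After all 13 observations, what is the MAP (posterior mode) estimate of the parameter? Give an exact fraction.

-27/134

obs 1: x=-3 → posterior Normal(-16/7, 11/7)
obs 2: x=1/2 → posterior Normal(-9/8, 11/12)
obs 3: x=0 → posterior Normal(-27/34, 11/17)
obs 4: x=7/4 → posterior Normal(-19/88, 1/2)
obs 5: x=0 → posterior Normal(-19/108, 11/27)
obs 6: x=1 → posterior Normal(1/128, 11/32)
obs 7: x=0 → posterior Normal(1/148, 11/37)
obs 8: x=1/4 → posterior Normal(1/28, 11/42)
obs 9: x=3/2 → posterior Normal(9/47, 11/47)
obs 10: x=2 → posterior Normal(19/52, 11/52)
obs 11: x=-1/2 → posterior Normal(11/38, 11/57)
obs 12: x=-1 → posterior Normal(23/124, 11/62)
obs 13: x=-5 → posterior Normal(-27/134, 11/67)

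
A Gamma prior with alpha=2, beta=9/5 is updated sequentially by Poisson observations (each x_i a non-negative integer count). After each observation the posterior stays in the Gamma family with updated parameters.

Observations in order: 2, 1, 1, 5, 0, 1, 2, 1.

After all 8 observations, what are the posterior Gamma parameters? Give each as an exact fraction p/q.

obs 1: x=2 → posterior Gamma(4, 14/5)
obs 2: x=1 → posterior Gamma(5, 19/5)
obs 3: x=1 → posterior Gamma(6, 24/5)
obs 4: x=5 → posterior Gamma(11, 29/5)
obs 5: x=0 → posterior Gamma(11, 34/5)
obs 6: x=1 → posterior Gamma(12, 39/5)
obs 7: x=2 → posterior Gamma(14, 44/5)
obs 8: x=1 → posterior Gamma(15, 49/5)

alpha=15, beta=49/5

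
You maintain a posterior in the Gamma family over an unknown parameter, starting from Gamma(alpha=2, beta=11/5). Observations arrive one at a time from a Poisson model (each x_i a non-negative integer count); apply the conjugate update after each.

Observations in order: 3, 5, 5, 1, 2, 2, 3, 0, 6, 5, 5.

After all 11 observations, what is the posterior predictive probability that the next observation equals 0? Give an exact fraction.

obs 1: x=3 → posterior Gamma(5, 16/5)
obs 2: x=5 → posterior Gamma(10, 21/5)
obs 3: x=5 → posterior Gamma(15, 26/5)
obs 4: x=1 → posterior Gamma(16, 31/5)
obs 5: x=2 → posterior Gamma(18, 36/5)
obs 6: x=2 → posterior Gamma(20, 41/5)
obs 7: x=3 → posterior Gamma(23, 46/5)
obs 8: x=0 → posterior Gamma(23, 51/5)
obs 9: x=6 → posterior Gamma(29, 56/5)
obs 10: x=5 → posterior Gamma(34, 61/5)
obs 11: x=5 → posterior Gamma(39, 66/5)

91667098733291651241829127129362161315012438274710525534598384777691136/1581523319826627102604529143437290120097879326760520651453545762811720631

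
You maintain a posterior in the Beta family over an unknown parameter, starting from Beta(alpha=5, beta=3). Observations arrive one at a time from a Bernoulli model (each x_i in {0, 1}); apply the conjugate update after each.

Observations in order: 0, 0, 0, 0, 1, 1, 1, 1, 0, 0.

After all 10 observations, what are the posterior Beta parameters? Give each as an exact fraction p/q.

obs 1: x=0 → posterior Beta(5, 4)
obs 2: x=0 → posterior Beta(5, 5)
obs 3: x=0 → posterior Beta(5, 6)
obs 4: x=0 → posterior Beta(5, 7)
obs 5: x=1 → posterior Beta(6, 7)
obs 6: x=1 → posterior Beta(7, 7)
obs 7: x=1 → posterior Beta(8, 7)
obs 8: x=1 → posterior Beta(9, 7)
obs 9: x=0 → posterior Beta(9, 8)
obs 10: x=0 → posterior Beta(9, 9)

alpha=9, beta=9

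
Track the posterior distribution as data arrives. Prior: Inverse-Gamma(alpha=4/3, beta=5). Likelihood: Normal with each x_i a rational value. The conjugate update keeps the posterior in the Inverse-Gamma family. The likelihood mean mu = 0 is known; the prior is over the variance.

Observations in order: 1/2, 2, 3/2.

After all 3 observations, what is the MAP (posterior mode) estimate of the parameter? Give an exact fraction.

99/46

obs 1: x=1/2 → posterior Inverse-Gamma(11/6, 41/8)
obs 2: x=2 → posterior Inverse-Gamma(7/3, 57/8)
obs 3: x=3/2 → posterior Inverse-Gamma(17/6, 33/4)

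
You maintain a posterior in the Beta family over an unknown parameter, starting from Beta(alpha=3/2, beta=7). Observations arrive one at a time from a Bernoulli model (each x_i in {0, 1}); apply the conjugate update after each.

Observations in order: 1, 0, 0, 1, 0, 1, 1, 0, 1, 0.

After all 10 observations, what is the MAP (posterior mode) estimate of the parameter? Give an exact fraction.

1/3

obs 1: x=1 → posterior Beta(5/2, 7)
obs 2: x=0 → posterior Beta(5/2, 8)
obs 3: x=0 → posterior Beta(5/2, 9)
obs 4: x=1 → posterior Beta(7/2, 9)
obs 5: x=0 → posterior Beta(7/2, 10)
obs 6: x=1 → posterior Beta(9/2, 10)
obs 7: x=1 → posterior Beta(11/2, 10)
obs 8: x=0 → posterior Beta(11/2, 11)
obs 9: x=1 → posterior Beta(13/2, 11)
obs 10: x=0 → posterior Beta(13/2, 12)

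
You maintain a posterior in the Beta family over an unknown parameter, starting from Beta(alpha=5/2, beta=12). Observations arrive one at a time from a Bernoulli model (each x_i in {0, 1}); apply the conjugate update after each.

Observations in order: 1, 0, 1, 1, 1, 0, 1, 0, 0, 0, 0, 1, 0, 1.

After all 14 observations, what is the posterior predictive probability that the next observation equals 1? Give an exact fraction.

obs 1: x=1 → posterior Beta(7/2, 12)
obs 2: x=0 → posterior Beta(7/2, 13)
obs 3: x=1 → posterior Beta(9/2, 13)
obs 4: x=1 → posterior Beta(11/2, 13)
obs 5: x=1 → posterior Beta(13/2, 13)
obs 6: x=0 → posterior Beta(13/2, 14)
obs 7: x=1 → posterior Beta(15/2, 14)
obs 8: x=0 → posterior Beta(15/2, 15)
obs 9: x=0 → posterior Beta(15/2, 16)
obs 10: x=0 → posterior Beta(15/2, 17)
obs 11: x=0 → posterior Beta(15/2, 18)
obs 12: x=1 → posterior Beta(17/2, 18)
obs 13: x=0 → posterior Beta(17/2, 19)
obs 14: x=1 → posterior Beta(19/2, 19)

1/3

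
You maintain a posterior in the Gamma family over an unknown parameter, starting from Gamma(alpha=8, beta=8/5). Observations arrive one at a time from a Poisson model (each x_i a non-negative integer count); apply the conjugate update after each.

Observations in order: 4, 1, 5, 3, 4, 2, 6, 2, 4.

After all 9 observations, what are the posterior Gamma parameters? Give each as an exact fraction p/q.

obs 1: x=4 → posterior Gamma(12, 13/5)
obs 2: x=1 → posterior Gamma(13, 18/5)
obs 3: x=5 → posterior Gamma(18, 23/5)
obs 4: x=3 → posterior Gamma(21, 28/5)
obs 5: x=4 → posterior Gamma(25, 33/5)
obs 6: x=2 → posterior Gamma(27, 38/5)
obs 7: x=6 → posterior Gamma(33, 43/5)
obs 8: x=2 → posterior Gamma(35, 48/5)
obs 9: x=4 → posterior Gamma(39, 53/5)

alpha=39, beta=53/5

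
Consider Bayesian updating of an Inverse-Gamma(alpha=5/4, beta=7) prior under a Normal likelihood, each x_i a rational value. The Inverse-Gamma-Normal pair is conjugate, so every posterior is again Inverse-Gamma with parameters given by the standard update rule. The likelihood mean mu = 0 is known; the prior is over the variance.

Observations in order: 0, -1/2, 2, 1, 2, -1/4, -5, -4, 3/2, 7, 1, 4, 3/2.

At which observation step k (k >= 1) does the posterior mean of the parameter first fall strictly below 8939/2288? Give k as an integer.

obs 1: x=0 → posterior Inverse-Gamma(7/4, 7)
obs 2: x=-1/2 → posterior Inverse-Gamma(9/4, 57/8)
obs 3: x=2 → posterior Inverse-Gamma(11/4, 73/8)
obs 4: x=1 → posterior Inverse-Gamma(13/4, 77/8)
obs 5: x=2 → posterior Inverse-Gamma(15/4, 93/8)
obs 6: x=-1/4 → posterior Inverse-Gamma(17/4, 373/32)
obs 7: x=-5 → posterior Inverse-Gamma(19/4, 773/32)
obs 8: x=-4 → posterior Inverse-Gamma(21/4, 1029/32)
obs 9: x=3/2 → posterior Inverse-Gamma(23/4, 1065/32)
obs 10: x=7 → posterior Inverse-Gamma(25/4, 1849/32)
obs 11: x=1 → posterior Inverse-Gamma(27/4, 1865/32)
obs 12: x=4 → posterior Inverse-Gamma(29/4, 2121/32)
obs 13: x=3/2 → posterior Inverse-Gamma(31/4, 2157/32)

k = 6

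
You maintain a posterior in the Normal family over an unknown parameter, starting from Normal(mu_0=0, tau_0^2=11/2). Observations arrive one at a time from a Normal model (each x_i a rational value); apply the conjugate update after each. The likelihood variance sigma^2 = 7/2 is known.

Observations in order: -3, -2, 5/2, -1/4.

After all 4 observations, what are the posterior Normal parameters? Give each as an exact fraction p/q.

obs 1: x=-3 → posterior Normal(-11/6, 77/36)
obs 2: x=-2 → posterior Normal(-55/29, 77/58)
obs 3: x=5/2 → posterior Normal(-11/16, 77/80)
obs 4: x=-1/4 → posterior Normal(-121/204, 77/102)

mu_0=-121/204, tau_0^2=77/102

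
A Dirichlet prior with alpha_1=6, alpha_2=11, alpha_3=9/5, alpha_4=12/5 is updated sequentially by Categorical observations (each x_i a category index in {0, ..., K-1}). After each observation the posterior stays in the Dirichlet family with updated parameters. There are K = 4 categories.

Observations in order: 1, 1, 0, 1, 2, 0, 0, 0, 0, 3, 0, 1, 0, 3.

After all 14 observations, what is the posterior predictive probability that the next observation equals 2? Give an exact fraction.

7/88

obs 1: x=1 → posterior Dirichlet(6, 12, 9/5, 12/5)
obs 2: x=1 → posterior Dirichlet(6, 13, 9/5, 12/5)
obs 3: x=0 → posterior Dirichlet(7, 13, 9/5, 12/5)
obs 4: x=1 → posterior Dirichlet(7, 14, 9/5, 12/5)
obs 5: x=2 → posterior Dirichlet(7, 14, 14/5, 12/5)
obs 6: x=0 → posterior Dirichlet(8, 14, 14/5, 12/5)
obs 7: x=0 → posterior Dirichlet(9, 14, 14/5, 12/5)
obs 8: x=0 → posterior Dirichlet(10, 14, 14/5, 12/5)
obs 9: x=0 → posterior Dirichlet(11, 14, 14/5, 12/5)
obs 10: x=3 → posterior Dirichlet(11, 14, 14/5, 17/5)
obs 11: x=0 → posterior Dirichlet(12, 14, 14/5, 17/5)
obs 12: x=1 → posterior Dirichlet(12, 15, 14/5, 17/5)
obs 13: x=0 → posterior Dirichlet(13, 15, 14/5, 17/5)
obs 14: x=3 → posterior Dirichlet(13, 15, 14/5, 22/5)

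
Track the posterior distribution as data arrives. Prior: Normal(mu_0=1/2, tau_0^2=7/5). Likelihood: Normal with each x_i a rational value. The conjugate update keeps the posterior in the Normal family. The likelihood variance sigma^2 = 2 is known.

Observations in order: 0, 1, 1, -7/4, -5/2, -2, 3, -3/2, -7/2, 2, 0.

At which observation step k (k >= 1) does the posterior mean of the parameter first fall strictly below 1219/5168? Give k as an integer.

k = 4

obs 1: x=0 → posterior Normal(5/17, 14/17)
obs 2: x=1 → posterior Normal(1/2, 7/12)
obs 3: x=1 → posterior Normal(19/31, 14/31)
obs 4: x=-7/4 → posterior Normal(27/152, 7/19)
obs 5: x=-5/2 → posterior Normal(-43/180, 14/45)
obs 6: x=-2 → posterior Normal(-99/208, 7/26)
obs 7: x=3 → posterior Normal(-15/236, 14/59)
obs 8: x=-3/2 → posterior Normal(-19/88, 7/33)
obs 9: x=-7/2 → posterior Normal(-155/292, 14/73)
obs 10: x=2 → posterior Normal(-99/320, 7/40)
obs 11: x=0 → posterior Normal(-33/116, 14/87)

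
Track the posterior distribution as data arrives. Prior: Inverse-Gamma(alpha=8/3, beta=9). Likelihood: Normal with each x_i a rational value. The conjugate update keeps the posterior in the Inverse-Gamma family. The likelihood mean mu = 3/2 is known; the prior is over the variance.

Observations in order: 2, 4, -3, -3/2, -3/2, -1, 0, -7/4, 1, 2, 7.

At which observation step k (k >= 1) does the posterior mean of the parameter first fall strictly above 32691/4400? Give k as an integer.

obs 1: x=2 → posterior Inverse-Gamma(19/6, 73/8)
obs 2: x=4 → posterior Inverse-Gamma(11/3, 49/4)
obs 3: x=-3 → posterior Inverse-Gamma(25/6, 179/8)
obs 4: x=-3/2 → posterior Inverse-Gamma(14/3, 215/8)
obs 5: x=-3/2 → posterior Inverse-Gamma(31/6, 251/8)
obs 6: x=-1 → posterior Inverse-Gamma(17/3, 69/2)
obs 7: x=0 → posterior Inverse-Gamma(37/6, 285/8)
obs 8: x=-7/4 → posterior Inverse-Gamma(20/3, 1309/32)
obs 9: x=1 → posterior Inverse-Gamma(43/6, 1313/32)
obs 10: x=2 → posterior Inverse-Gamma(23/3, 1317/32)
obs 11: x=7 → posterior Inverse-Gamma(49/6, 1801/32)

k = 5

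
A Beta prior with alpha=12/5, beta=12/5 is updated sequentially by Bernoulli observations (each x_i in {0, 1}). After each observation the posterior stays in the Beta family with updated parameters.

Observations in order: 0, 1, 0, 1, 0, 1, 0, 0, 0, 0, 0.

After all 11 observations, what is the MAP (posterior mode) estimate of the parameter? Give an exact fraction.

22/69

obs 1: x=0 → posterior Beta(12/5, 17/5)
obs 2: x=1 → posterior Beta(17/5, 17/5)
obs 3: x=0 → posterior Beta(17/5, 22/5)
obs 4: x=1 → posterior Beta(22/5, 22/5)
obs 5: x=0 → posterior Beta(22/5, 27/5)
obs 6: x=1 → posterior Beta(27/5, 27/5)
obs 7: x=0 → posterior Beta(27/5, 32/5)
obs 8: x=0 → posterior Beta(27/5, 37/5)
obs 9: x=0 → posterior Beta(27/5, 42/5)
obs 10: x=0 → posterior Beta(27/5, 47/5)
obs 11: x=0 → posterior Beta(27/5, 52/5)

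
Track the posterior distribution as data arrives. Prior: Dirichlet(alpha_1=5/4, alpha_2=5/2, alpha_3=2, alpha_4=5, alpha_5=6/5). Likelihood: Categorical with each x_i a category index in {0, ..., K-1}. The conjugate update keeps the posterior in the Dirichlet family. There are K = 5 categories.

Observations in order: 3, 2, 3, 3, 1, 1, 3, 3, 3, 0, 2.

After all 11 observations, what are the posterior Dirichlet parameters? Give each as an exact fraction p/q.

obs 1: x=3 → posterior Dirichlet(5/4, 5/2, 2, 6, 6/5)
obs 2: x=2 → posterior Dirichlet(5/4, 5/2, 3, 6, 6/5)
obs 3: x=3 → posterior Dirichlet(5/4, 5/2, 3, 7, 6/5)
obs 4: x=3 → posterior Dirichlet(5/4, 5/2, 3, 8, 6/5)
obs 5: x=1 → posterior Dirichlet(5/4, 7/2, 3, 8, 6/5)
obs 6: x=1 → posterior Dirichlet(5/4, 9/2, 3, 8, 6/5)
obs 7: x=3 → posterior Dirichlet(5/4, 9/2, 3, 9, 6/5)
obs 8: x=3 → posterior Dirichlet(5/4, 9/2, 3, 10, 6/5)
obs 9: x=3 → posterior Dirichlet(5/4, 9/2, 3, 11, 6/5)
obs 10: x=0 → posterior Dirichlet(9/4, 9/2, 3, 11, 6/5)
obs 11: x=2 → posterior Dirichlet(9/4, 9/2, 4, 11, 6/5)

alpha_1=9/4, alpha_2=9/2, alpha_3=4, alpha_4=11, alpha_5=6/5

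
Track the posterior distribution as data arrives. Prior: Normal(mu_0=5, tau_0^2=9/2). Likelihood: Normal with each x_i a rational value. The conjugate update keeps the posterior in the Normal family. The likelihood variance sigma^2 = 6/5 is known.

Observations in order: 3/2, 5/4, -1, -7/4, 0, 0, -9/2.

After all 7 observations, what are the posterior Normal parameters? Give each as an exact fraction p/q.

mu_0=-95/218, tau_0^2=18/109

obs 1: x=3/2 → posterior Normal(85/38, 18/19)
obs 2: x=5/4 → posterior Normal(245/136, 9/17)
obs 3: x=-1 → posterior Normal(185/196, 18/49)
obs 4: x=-7/4 → posterior Normal(5/16, 9/32)
obs 5: x=0 → posterior Normal(20/79, 18/79)
obs 6: x=0 → posterior Normal(10/47, 9/47)
obs 7: x=-9/2 → posterior Normal(-95/218, 18/109)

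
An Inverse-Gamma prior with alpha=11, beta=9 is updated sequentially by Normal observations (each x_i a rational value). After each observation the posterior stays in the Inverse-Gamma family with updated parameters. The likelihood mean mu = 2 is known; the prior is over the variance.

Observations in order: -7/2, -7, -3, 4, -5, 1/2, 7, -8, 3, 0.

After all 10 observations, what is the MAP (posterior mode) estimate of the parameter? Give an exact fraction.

679/68

obs 1: x=-7/2 → posterior Inverse-Gamma(23/2, 193/8)
obs 2: x=-7 → posterior Inverse-Gamma(12, 517/8)
obs 3: x=-3 → posterior Inverse-Gamma(25/2, 617/8)
obs 4: x=4 → posterior Inverse-Gamma(13, 633/8)
obs 5: x=-5 → posterior Inverse-Gamma(27/2, 829/8)
obs 6: x=1/2 → posterior Inverse-Gamma(14, 419/4)
obs 7: x=7 → posterior Inverse-Gamma(29/2, 469/4)
obs 8: x=-8 → posterior Inverse-Gamma(15, 669/4)
obs 9: x=3 → posterior Inverse-Gamma(31/2, 671/4)
obs 10: x=0 → posterior Inverse-Gamma(16, 679/4)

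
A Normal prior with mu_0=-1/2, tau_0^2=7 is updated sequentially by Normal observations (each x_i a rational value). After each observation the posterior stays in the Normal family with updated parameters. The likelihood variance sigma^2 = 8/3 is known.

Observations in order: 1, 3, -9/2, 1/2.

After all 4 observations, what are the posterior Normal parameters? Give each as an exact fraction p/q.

obs 1: x=1 → posterior Normal(17/29, 56/29)
obs 2: x=3 → posterior Normal(8/5, 28/25)
obs 3: x=-9/2 → posterior Normal(-29/142, 56/71)
obs 4: x=1/2 → posterior Normal(-1/23, 14/23)

mu_0=-1/23, tau_0^2=14/23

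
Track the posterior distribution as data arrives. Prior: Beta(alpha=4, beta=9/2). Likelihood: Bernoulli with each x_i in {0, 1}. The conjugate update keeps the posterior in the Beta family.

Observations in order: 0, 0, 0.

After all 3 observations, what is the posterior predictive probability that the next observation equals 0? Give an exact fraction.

obs 1: x=0 → posterior Beta(4, 11/2)
obs 2: x=0 → posterior Beta(4, 13/2)
obs 3: x=0 → posterior Beta(4, 15/2)

15/23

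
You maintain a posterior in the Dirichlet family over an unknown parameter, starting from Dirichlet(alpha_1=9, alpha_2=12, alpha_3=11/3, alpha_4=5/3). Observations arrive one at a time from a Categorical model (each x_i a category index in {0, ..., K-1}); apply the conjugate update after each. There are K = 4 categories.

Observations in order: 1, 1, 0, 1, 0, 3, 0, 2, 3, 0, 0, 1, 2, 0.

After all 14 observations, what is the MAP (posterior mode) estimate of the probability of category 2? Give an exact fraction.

obs 1: x=1 → posterior Dirichlet(9, 13, 11/3, 5/3)
obs 2: x=1 → posterior Dirichlet(9, 14, 11/3, 5/3)
obs 3: x=0 → posterior Dirichlet(10, 14, 11/3, 5/3)
obs 4: x=1 → posterior Dirichlet(10, 15, 11/3, 5/3)
obs 5: x=0 → posterior Dirichlet(11, 15, 11/3, 5/3)
obs 6: x=3 → posterior Dirichlet(11, 15, 11/3, 8/3)
obs 7: x=0 → posterior Dirichlet(12, 15, 11/3, 8/3)
obs 8: x=2 → posterior Dirichlet(12, 15, 14/3, 8/3)
obs 9: x=3 → posterior Dirichlet(12, 15, 14/3, 11/3)
obs 10: x=0 → posterior Dirichlet(13, 15, 14/3, 11/3)
obs 11: x=0 → posterior Dirichlet(14, 15, 14/3, 11/3)
obs 12: x=1 → posterior Dirichlet(14, 16, 14/3, 11/3)
obs 13: x=2 → posterior Dirichlet(14, 16, 17/3, 11/3)
obs 14: x=0 → posterior Dirichlet(15, 16, 17/3, 11/3)

14/109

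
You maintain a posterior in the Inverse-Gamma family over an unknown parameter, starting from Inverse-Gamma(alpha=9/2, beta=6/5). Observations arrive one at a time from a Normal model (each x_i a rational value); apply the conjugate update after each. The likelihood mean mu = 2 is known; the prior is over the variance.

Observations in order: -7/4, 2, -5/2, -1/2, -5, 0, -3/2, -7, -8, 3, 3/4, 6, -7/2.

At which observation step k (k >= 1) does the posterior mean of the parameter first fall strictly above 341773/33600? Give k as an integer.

k = 8

obs 1: x=-7/4 → posterior Inverse-Gamma(5, 1317/160)
obs 2: x=2 → posterior Inverse-Gamma(11/2, 1317/160)
obs 3: x=-5/2 → posterior Inverse-Gamma(6, 2937/160)
obs 4: x=-1/2 → posterior Inverse-Gamma(13/2, 3437/160)
obs 5: x=-5 → posterior Inverse-Gamma(7, 7357/160)
obs 6: x=0 → posterior Inverse-Gamma(15/2, 7677/160)
obs 7: x=-3/2 → posterior Inverse-Gamma(8, 8657/160)
obs 8: x=-7 → posterior Inverse-Gamma(17/2, 15137/160)
obs 9: x=-8 → posterior Inverse-Gamma(9, 23137/160)
obs 10: x=3 → posterior Inverse-Gamma(19/2, 23217/160)
obs 11: x=3/4 → posterior Inverse-Gamma(10, 11671/80)
obs 12: x=6 → posterior Inverse-Gamma(21/2, 12311/80)
obs 13: x=-7/2 → posterior Inverse-Gamma(11, 13521/80)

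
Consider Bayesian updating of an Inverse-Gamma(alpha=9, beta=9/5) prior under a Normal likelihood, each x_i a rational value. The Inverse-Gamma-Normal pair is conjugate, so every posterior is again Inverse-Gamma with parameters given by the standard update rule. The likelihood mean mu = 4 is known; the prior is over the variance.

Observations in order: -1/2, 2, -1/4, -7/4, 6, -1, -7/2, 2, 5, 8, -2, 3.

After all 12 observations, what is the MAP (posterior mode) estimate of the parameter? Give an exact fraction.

obs 1: x=-1/2 → posterior Inverse-Gamma(19/2, 477/40)
obs 2: x=2 → posterior Inverse-Gamma(10, 557/40)
obs 3: x=-1/4 → posterior Inverse-Gamma(21/2, 3673/160)
obs 4: x=-7/4 → posterior Inverse-Gamma(11, 3159/80)
obs 5: x=6 → posterior Inverse-Gamma(23/2, 3319/80)
obs 6: x=-1 → posterior Inverse-Gamma(12, 4319/80)
obs 7: x=-7/2 → posterior Inverse-Gamma(25/2, 6569/80)
obs 8: x=2 → posterior Inverse-Gamma(13, 6729/80)
obs 9: x=5 → posterior Inverse-Gamma(27/2, 6769/80)
obs 10: x=8 → posterior Inverse-Gamma(14, 7409/80)
obs 11: x=-2 → posterior Inverse-Gamma(29/2, 8849/80)
obs 12: x=3 → posterior Inverse-Gamma(15, 8889/80)

8889/1280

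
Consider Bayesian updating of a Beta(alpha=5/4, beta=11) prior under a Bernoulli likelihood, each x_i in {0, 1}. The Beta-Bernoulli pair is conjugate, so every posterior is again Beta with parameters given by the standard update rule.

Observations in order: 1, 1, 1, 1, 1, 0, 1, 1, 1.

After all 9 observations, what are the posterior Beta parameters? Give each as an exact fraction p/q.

obs 1: x=1 → posterior Beta(9/4, 11)
obs 2: x=1 → posterior Beta(13/4, 11)
obs 3: x=1 → posterior Beta(17/4, 11)
obs 4: x=1 → posterior Beta(21/4, 11)
obs 5: x=1 → posterior Beta(25/4, 11)
obs 6: x=0 → posterior Beta(25/4, 12)
obs 7: x=1 → posterior Beta(29/4, 12)
obs 8: x=1 → posterior Beta(33/4, 12)
obs 9: x=1 → posterior Beta(37/4, 12)

alpha=37/4, beta=12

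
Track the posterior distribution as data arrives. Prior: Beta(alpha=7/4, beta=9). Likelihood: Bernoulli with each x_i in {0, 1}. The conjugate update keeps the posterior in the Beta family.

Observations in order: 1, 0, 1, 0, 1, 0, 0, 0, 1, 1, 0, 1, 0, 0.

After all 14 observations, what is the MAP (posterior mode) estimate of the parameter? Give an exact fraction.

obs 1: x=1 → posterior Beta(11/4, 9)
obs 2: x=0 → posterior Beta(11/4, 10)
obs 3: x=1 → posterior Beta(15/4, 10)
obs 4: x=0 → posterior Beta(15/4, 11)
obs 5: x=1 → posterior Beta(19/4, 11)
obs 6: x=0 → posterior Beta(19/4, 12)
obs 7: x=0 → posterior Beta(19/4, 13)
obs 8: x=0 → posterior Beta(19/4, 14)
obs 9: x=1 → posterior Beta(23/4, 14)
obs 10: x=1 → posterior Beta(27/4, 14)
obs 11: x=0 → posterior Beta(27/4, 15)
obs 12: x=1 → posterior Beta(31/4, 15)
obs 13: x=0 → posterior Beta(31/4, 16)
obs 14: x=0 → posterior Beta(31/4, 17)

27/91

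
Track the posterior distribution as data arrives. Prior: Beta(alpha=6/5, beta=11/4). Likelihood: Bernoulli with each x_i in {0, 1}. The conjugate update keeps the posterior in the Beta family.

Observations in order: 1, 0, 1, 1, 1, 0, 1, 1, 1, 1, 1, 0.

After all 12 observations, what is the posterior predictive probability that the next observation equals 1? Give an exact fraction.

204/319

obs 1: x=1 → posterior Beta(11/5, 11/4)
obs 2: x=0 → posterior Beta(11/5, 15/4)
obs 3: x=1 → posterior Beta(16/5, 15/4)
obs 4: x=1 → posterior Beta(21/5, 15/4)
obs 5: x=1 → posterior Beta(26/5, 15/4)
obs 6: x=0 → posterior Beta(26/5, 19/4)
obs 7: x=1 → posterior Beta(31/5, 19/4)
obs 8: x=1 → posterior Beta(36/5, 19/4)
obs 9: x=1 → posterior Beta(41/5, 19/4)
obs 10: x=1 → posterior Beta(46/5, 19/4)
obs 11: x=1 → posterior Beta(51/5, 19/4)
obs 12: x=0 → posterior Beta(51/5, 23/4)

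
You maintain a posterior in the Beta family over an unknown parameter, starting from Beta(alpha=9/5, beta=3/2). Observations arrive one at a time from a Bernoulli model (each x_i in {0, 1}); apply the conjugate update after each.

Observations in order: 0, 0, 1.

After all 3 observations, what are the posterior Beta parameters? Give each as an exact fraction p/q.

alpha=14/5, beta=7/2

obs 1: x=0 → posterior Beta(9/5, 5/2)
obs 2: x=0 → posterior Beta(9/5, 7/2)
obs 3: x=1 → posterior Beta(14/5, 7/2)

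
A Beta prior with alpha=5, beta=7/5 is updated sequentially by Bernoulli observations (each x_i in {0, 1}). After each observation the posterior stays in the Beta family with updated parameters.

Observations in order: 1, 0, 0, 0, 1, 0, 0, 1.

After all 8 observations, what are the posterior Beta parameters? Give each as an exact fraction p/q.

alpha=8, beta=32/5

obs 1: x=1 → posterior Beta(6, 7/5)
obs 2: x=0 → posterior Beta(6, 12/5)
obs 3: x=0 → posterior Beta(6, 17/5)
obs 4: x=0 → posterior Beta(6, 22/5)
obs 5: x=1 → posterior Beta(7, 22/5)
obs 6: x=0 → posterior Beta(7, 27/5)
obs 7: x=0 → posterior Beta(7, 32/5)
obs 8: x=1 → posterior Beta(8, 32/5)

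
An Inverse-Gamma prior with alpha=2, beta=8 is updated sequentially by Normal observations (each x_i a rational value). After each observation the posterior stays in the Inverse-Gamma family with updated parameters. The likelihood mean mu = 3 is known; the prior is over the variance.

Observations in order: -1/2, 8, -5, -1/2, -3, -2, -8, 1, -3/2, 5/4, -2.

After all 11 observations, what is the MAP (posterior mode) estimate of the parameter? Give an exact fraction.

5821/272

obs 1: x=-1/2 → posterior Inverse-Gamma(5/2, 113/8)
obs 2: x=8 → posterior Inverse-Gamma(3, 213/8)
obs 3: x=-5 → posterior Inverse-Gamma(7/2, 469/8)
obs 4: x=-1/2 → posterior Inverse-Gamma(4, 259/4)
obs 5: x=-3 → posterior Inverse-Gamma(9/2, 331/4)
obs 6: x=-2 → posterior Inverse-Gamma(5, 381/4)
obs 7: x=-8 → posterior Inverse-Gamma(11/2, 623/4)
obs 8: x=1 → posterior Inverse-Gamma(6, 631/4)
obs 9: x=-3/2 → posterior Inverse-Gamma(13/2, 1343/8)
obs 10: x=5/4 → posterior Inverse-Gamma(7, 5421/32)
obs 11: x=-2 → posterior Inverse-Gamma(15/2, 5821/32)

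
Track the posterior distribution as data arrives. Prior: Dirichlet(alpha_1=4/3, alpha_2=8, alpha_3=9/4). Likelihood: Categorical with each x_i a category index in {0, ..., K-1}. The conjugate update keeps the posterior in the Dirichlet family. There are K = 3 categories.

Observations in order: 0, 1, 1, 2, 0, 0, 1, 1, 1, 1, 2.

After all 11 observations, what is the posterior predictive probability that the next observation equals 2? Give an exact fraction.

obs 1: x=0 → posterior Dirichlet(7/3, 8, 9/4)
obs 2: x=1 → posterior Dirichlet(7/3, 9, 9/4)
obs 3: x=1 → posterior Dirichlet(7/3, 10, 9/4)
obs 4: x=2 → posterior Dirichlet(7/3, 10, 13/4)
obs 5: x=0 → posterior Dirichlet(10/3, 10, 13/4)
obs 6: x=0 → posterior Dirichlet(13/3, 10, 13/4)
obs 7: x=1 → posterior Dirichlet(13/3, 11, 13/4)
obs 8: x=1 → posterior Dirichlet(13/3, 12, 13/4)
obs 9: x=1 → posterior Dirichlet(13/3, 13, 13/4)
obs 10: x=1 → posterior Dirichlet(13/3, 14, 13/4)
obs 11: x=2 → posterior Dirichlet(13/3, 14, 17/4)

51/271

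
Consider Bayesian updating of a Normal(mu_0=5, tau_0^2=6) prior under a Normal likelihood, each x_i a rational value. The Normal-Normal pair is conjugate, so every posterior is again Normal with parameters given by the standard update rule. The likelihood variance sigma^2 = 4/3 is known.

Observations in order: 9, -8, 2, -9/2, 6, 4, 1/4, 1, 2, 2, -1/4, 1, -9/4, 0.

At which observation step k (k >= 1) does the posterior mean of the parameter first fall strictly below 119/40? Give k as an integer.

obs 1: x=9 → posterior Normal(91/11, 12/11)
obs 2: x=-8 → posterior Normal(19/20, 3/5)
obs 3: x=2 → posterior Normal(37/29, 12/29)
obs 4: x=-9/2 → posterior Normal(-7/76, 6/19)
obs 5: x=6 → posterior Normal(101/94, 12/47)
obs 6: x=4 → posterior Normal(173/112, 3/14)
obs 7: x=1/4 → posterior Normal(71/52, 12/65)
obs 8: x=1 → posterior Normal(391/296, 6/37)
obs 9: x=2 → posterior Normal(463/332, 12/83)
obs 10: x=2 → posterior Normal(535/368, 3/23)
obs 11: x=-1/4 → posterior Normal(263/202, 12/101)
obs 12: x=1 → posterior Normal(281/220, 6/55)
obs 13: x=-9/4 → posterior Normal(481/476, 12/119)
obs 14: x=0 → posterior Normal(481/512, 3/32)

k = 2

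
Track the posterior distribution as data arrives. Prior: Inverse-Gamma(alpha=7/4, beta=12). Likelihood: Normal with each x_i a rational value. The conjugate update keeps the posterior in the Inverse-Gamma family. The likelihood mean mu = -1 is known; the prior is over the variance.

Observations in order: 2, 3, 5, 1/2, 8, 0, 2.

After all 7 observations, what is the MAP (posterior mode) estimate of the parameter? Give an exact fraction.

713/50

obs 1: x=2 → posterior Inverse-Gamma(9/4, 33/2)
obs 2: x=3 → posterior Inverse-Gamma(11/4, 49/2)
obs 3: x=5 → posterior Inverse-Gamma(13/4, 85/2)
obs 4: x=1/2 → posterior Inverse-Gamma(15/4, 349/8)
obs 5: x=8 → posterior Inverse-Gamma(17/4, 673/8)
obs 6: x=0 → posterior Inverse-Gamma(19/4, 677/8)
obs 7: x=2 → posterior Inverse-Gamma(21/4, 713/8)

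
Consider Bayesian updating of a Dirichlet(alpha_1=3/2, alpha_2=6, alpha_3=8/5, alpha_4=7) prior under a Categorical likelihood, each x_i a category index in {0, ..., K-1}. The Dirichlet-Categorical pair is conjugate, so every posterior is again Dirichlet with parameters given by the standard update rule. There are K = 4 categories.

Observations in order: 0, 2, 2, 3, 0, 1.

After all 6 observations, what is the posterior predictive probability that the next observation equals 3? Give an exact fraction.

obs 1: x=0 → posterior Dirichlet(5/2, 6, 8/5, 7)
obs 2: x=2 → posterior Dirichlet(5/2, 6, 13/5, 7)
obs 3: x=2 → posterior Dirichlet(5/2, 6, 18/5, 7)
obs 4: x=3 → posterior Dirichlet(5/2, 6, 18/5, 8)
obs 5: x=0 → posterior Dirichlet(7/2, 6, 18/5, 8)
obs 6: x=1 → posterior Dirichlet(7/2, 7, 18/5, 8)

80/221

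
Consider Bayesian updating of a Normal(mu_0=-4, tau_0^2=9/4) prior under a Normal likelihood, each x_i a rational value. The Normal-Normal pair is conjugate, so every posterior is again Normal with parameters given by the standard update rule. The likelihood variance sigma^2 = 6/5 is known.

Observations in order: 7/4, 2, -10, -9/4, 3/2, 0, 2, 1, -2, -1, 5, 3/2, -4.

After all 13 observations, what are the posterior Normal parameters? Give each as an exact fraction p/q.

obs 1: x=7/4 → posterior Normal(-1/4, 18/23)
obs 2: x=2 → posterior Normal(97/152, 9/19)
obs 3: x=-10 → posterior Normal(-503/212, 18/53)
obs 4: x=-9/4 → posterior Normal(-319/136, 9/34)
obs 5: x=3/2 → posterior Normal(-137/83, 18/83)
obs 6: x=0 → posterior Normal(-137/98, 9/49)
obs 7: x=2 → posterior Normal(-107/113, 18/113)
obs 8: x=1 → posterior Normal(-23/32, 9/64)
obs 9: x=-2 → posterior Normal(-122/143, 18/143)
obs 10: x=-1 → posterior Normal(-137/158, 9/79)
obs 11: x=5 → posterior Normal(-62/173, 18/173)
obs 12: x=3/2 → posterior Normal(-79/376, 9/94)
obs 13: x=-4 → posterior Normal(-199/406, 18/203)

mu_0=-199/406, tau_0^2=18/203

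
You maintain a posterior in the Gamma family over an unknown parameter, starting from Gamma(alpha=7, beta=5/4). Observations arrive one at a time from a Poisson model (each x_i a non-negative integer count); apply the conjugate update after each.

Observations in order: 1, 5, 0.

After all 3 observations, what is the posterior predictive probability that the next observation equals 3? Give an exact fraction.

obs 1: x=1 → posterior Gamma(8, 9/4)
obs 2: x=5 → posterior Gamma(13, 13/4)
obs 3: x=0 → posterior Gamma(13, 17/4)

41203044616888697920/204366955748855046903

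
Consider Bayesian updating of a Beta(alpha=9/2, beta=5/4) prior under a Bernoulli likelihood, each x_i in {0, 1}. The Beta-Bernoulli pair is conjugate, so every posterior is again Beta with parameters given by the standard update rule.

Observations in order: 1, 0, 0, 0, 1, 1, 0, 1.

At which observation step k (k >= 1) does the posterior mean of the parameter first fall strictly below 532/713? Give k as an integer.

k = 2

obs 1: x=1 → posterior Beta(11/2, 5/4)
obs 2: x=0 → posterior Beta(11/2, 9/4)
obs 3: x=0 → posterior Beta(11/2, 13/4)
obs 4: x=0 → posterior Beta(11/2, 17/4)
obs 5: x=1 → posterior Beta(13/2, 17/4)
obs 6: x=1 → posterior Beta(15/2, 17/4)
obs 7: x=0 → posterior Beta(15/2, 21/4)
obs 8: x=1 → posterior Beta(17/2, 21/4)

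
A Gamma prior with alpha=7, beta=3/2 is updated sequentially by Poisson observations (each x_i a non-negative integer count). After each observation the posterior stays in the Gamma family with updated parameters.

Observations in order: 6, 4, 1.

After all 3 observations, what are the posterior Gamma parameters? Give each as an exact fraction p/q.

obs 1: x=6 → posterior Gamma(13, 5/2)
obs 2: x=4 → posterior Gamma(17, 7/2)
obs 3: x=1 → posterior Gamma(18, 9/2)

alpha=18, beta=9/2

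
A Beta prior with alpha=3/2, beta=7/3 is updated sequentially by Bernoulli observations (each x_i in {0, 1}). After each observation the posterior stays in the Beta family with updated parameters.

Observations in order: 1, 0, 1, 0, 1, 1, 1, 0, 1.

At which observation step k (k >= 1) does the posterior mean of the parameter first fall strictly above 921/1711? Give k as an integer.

obs 1: x=1 → posterior Beta(5/2, 7/3)
obs 2: x=0 → posterior Beta(5/2, 10/3)
obs 3: x=1 → posterior Beta(7/2, 10/3)
obs 4: x=0 → posterior Beta(7/2, 13/3)
obs 5: x=1 → posterior Beta(9/2, 13/3)
obs 6: x=1 → posterior Beta(11/2, 13/3)
obs 7: x=1 → posterior Beta(13/2, 13/3)
obs 8: x=0 → posterior Beta(13/2, 16/3)
obs 9: x=1 → posterior Beta(15/2, 16/3)

k = 6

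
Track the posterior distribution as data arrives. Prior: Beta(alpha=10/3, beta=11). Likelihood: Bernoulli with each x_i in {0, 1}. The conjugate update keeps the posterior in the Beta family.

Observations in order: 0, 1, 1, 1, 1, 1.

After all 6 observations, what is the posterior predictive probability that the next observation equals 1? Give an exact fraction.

25/61

obs 1: x=0 → posterior Beta(10/3, 12)
obs 2: x=1 → posterior Beta(13/3, 12)
obs 3: x=1 → posterior Beta(16/3, 12)
obs 4: x=1 → posterior Beta(19/3, 12)
obs 5: x=1 → posterior Beta(22/3, 12)
obs 6: x=1 → posterior Beta(25/3, 12)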